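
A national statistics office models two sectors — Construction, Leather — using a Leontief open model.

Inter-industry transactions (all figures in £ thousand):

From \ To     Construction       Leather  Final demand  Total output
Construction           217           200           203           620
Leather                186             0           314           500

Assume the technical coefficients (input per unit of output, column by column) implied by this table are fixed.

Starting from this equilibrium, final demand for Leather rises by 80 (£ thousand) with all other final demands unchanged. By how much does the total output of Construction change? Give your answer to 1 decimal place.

Δx_1 = 60.4

Technical coefficients a_ij = z_ij / X_j:
  a_11 = 217/620 = 0.35, a_21 = 186/620 = 0.30
  a_12 = 200/500 = 0.40, a_22 = 0/500 = 0.00
I − A =
  [   0.65    -0.40]
  [  -0.30     1.00]
det(I−A) = (0.65)(1.00) − (-0.40)(-0.30) = 0.5300
adj(I−A) = [[1.00, 0.40], [0.30, 0.65]]
(I − A)⁻¹ = adj(I−A) / det(I−A) ≈
  [   1.8868     0.7547]
  [   0.5660     1.2264]
Δx = (I − A)⁻¹ Δd with Δd having +80 in the Leather component and 0 elsewhere.
So Δx_1 = L_12 · (+80), where L_12 = adj(I−A)_12 / det(I−A) = 0.40 / 0.5300.
Δx_1 = 0.40 × (+80) / 0.5300 = 32.00 / 0.5300 ≈ 60.4.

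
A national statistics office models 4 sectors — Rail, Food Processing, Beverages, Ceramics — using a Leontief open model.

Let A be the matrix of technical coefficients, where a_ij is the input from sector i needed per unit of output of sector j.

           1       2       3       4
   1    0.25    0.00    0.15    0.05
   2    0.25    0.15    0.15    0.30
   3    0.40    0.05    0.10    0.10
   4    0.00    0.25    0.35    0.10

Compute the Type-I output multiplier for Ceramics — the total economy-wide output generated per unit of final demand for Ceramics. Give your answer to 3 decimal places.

I − A =
  [   0.75     0.00    -0.15    -0.05]
  [  -0.25     0.85    -0.15    -0.30]
  [  -0.40    -0.05     0.90    -0.10]
  [   0.00    -0.25    -0.35     0.90]
Compute the cofactors C_ij = (−1)^(i+j)·(3×3 minor ij) of I−A; the adjugate is their transpose:
adj(I−A) = Cᵀ =
  [ 0.575500   0.022625   0.120250   0.052875]
  [ 0.289750   0.520250   0.218125   0.213750]
  [ 0.293500   0.057500   0.514375   0.092625]
  [ 0.194625   0.166875   0.260625   0.515250]
det(I−A) = Σ_j (I−A)_1j·C_1j = (0.75)(0.575500) + (0.00)(0.289750) + (-0.15)(0.293500) + (-0.05)(0.194625) = 0.37786875
(I − A)⁻¹ = adj(I−A) / det(I−A) ≈
  [   1.5230     0.0599     0.3182     0.1399]
  [   0.7668     1.3768     0.5773     0.5657]
  [   0.7767     0.1522     1.3613     0.2451]
  [   0.5151     0.4416     0.6897     1.3636]
The output multiplier for sector j is the column-j sum of the Leontief inverse (I − A)⁻¹ = adj(I−A) / det(I−A).
Column 4 of adj(I−A): (0.052875, 0.213750, 0.092625, 0.515250); det(I−A) = 0.37786875.
m_4 = (0.052875 + 0.213750 + 0.092625 + 0.515250) / 0.37786875 = 0.8745 / 0.37786875 ≈ 2.314.

m_4 = 2.314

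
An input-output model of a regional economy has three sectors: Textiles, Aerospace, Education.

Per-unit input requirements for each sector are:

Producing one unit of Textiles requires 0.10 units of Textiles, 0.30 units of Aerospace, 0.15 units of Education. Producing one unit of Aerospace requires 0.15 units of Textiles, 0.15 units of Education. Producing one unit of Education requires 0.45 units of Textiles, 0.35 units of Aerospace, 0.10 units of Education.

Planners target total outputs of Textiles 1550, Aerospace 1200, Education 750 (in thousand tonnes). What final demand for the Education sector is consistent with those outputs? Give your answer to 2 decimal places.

d_E = 262.50

I − A =
  [   0.90    -0.15    -0.45]
  [  -0.30     1.00    -0.35]
  [  -0.15    -0.15     0.90]
d = (I − A) x:
  d_T = (+0.90)·1550 + (-0.15)·1200 + (-0.45)·750 = 877.50
  d_A = (-0.30)·1550 + (+1.00)·1200 + (-0.35)·750 = 472.50
  d_E = (-0.15)·1550 + (-0.15)·1200 + (+0.90)·750 = 262.50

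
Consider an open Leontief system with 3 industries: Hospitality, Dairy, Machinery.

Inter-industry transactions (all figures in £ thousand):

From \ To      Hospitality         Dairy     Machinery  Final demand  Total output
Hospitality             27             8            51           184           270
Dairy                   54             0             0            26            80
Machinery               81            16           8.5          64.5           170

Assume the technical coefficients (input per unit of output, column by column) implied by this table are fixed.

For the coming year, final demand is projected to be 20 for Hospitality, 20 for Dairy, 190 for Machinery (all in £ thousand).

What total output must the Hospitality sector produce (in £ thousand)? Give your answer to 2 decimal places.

x_H = 107.77

Technical coefficients a_ij = z_ij / X_j:
  a_HH = 27/270 = 0.10, a_DH = 54/270 = 0.20, a_MH = 81/270 = 0.30
  a_HD = 8/80 = 0.10, a_DD = 0/80 = 0.00, a_MD = 16/80 = 0.20
  a_HM = 51/170 = 0.30, a_DM = 0/170 = 0.00, a_MM = 8.5/170 = 0.05
I − A =
  [   0.90    -0.10    -0.30]
  [  -0.20     1.00     0.00]
  [  -0.30    -0.20     0.95]
Cofactors of I−A, C_ij = (−1)^(i+j)·(minor ij) (rows/columns in the sector order above):
  C_11 = (1.00)(0.95) − (0.00)(-0.20) = 0.9500
  C_12 = −[(-0.20)(0.95) − (0.00)(-0.30)] = 0.1900
  C_13 = (-0.20)(-0.20) − (1.00)(-0.30) = 0.3400
  C_21 = −[(-0.10)(0.95) − (-0.30)(-0.20)] = 0.1550
  C_22 = (0.90)(0.95) − (-0.30)(-0.30) = 0.7650
  C_23 = −[(0.90)(-0.20) − (-0.10)(-0.30)] = 0.2100
  C_31 = (-0.10)(0.00) − (-0.30)(1.00) = 0.3000
  C_32 = −[(0.90)(0.00) − (-0.30)(-0.20)] = 0.0600
  C_33 = (0.90)(1.00) − (-0.10)(-0.20) = 0.8800
det(I−A) = Σ_j (I−A)_1j·C_1j = (0.90)(0.9500) + (-0.10)(0.1900) + (-0.30)(0.3400) = 0.7340
adj(I−A) = Cᵀ =
  [ 0.9500   0.1550   0.3000]
  [ 0.1900   0.7650   0.0600]
  [ 0.3400   0.2100   0.8800]
(I − A)⁻¹ = adj(I−A) / det(I−A) ≈
  [   1.2943     0.2112     0.4087]
  [   0.2589     1.0422     0.0817]
  [   0.4632     0.2861     1.1989]
x = (I − A)⁻¹ d = adj(I−A)·d / det(I−A), with det(I−A) = 0.7340:
  x_H = (0.9500·20 + 0.1550·20 + 0.3000·190) / 0.7340 = 79.10 / 0.7340 ≈ 107.77
  x_D = (0.1900·20 + 0.7650·20 + 0.0600·190) / 0.7340 = 30.50 / 0.7340 ≈ 41.55
  x_M = (0.3400·20 + 0.2100·20 + 0.8800·190) / 0.7340 = 178.20 / 0.7340 ≈ 242.78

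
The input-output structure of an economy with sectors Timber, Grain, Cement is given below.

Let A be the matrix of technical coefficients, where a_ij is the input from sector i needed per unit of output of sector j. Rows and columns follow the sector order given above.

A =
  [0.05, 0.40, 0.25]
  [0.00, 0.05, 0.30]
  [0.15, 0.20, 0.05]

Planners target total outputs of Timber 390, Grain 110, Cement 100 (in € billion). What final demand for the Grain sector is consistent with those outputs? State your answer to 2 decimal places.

d_2 = 74.50

I − A =
  [   0.95    -0.40    -0.25]
  [   0.00     0.95    -0.30]
  [  -0.15    -0.20     0.95]
d = (I − A) x:
  d_1 = (+0.95)·390 + (-0.40)·110 + (-0.25)·100 = 301.50
  d_2 = (+0.00)·390 + (+0.95)·110 + (-0.30)·100 = 74.50
  d_3 = (-0.15)·390 + (-0.20)·110 + (+0.95)·100 = 14.50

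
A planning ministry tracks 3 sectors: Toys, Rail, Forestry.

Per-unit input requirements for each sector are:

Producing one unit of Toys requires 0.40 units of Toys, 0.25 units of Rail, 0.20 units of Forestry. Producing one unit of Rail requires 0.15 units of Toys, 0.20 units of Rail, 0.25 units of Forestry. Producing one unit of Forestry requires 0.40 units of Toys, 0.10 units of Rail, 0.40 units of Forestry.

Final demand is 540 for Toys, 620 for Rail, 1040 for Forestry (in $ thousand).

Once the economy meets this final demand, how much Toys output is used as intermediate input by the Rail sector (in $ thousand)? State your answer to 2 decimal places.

I − A =
  [   0.60    -0.15    -0.40]
  [  -0.25     0.80    -0.10]
  [  -0.20    -0.25     0.60]
Cofactors of I−A, C_ij = (−1)^(i+j)·(minor ij) (rows/columns in the sector order above):
  C_11 = (0.80)(0.60) − (-0.10)(-0.25) = 0.4550
  C_12 = −[(-0.25)(0.60) − (-0.10)(-0.20)] = 0.1700
  C_13 = (-0.25)(-0.25) − (0.80)(-0.20) = 0.2225
  C_21 = −[(-0.15)(0.60) − (-0.40)(-0.25)] = 0.1900
  C_22 = (0.60)(0.60) − (-0.40)(-0.20) = 0.2800
  C_23 = −[(0.60)(-0.25) − (-0.15)(-0.20)] = 0.1800
  C_31 = (-0.15)(-0.10) − (-0.40)(0.80) = 0.3350
  C_32 = −[(0.60)(-0.10) − (-0.40)(-0.25)] = 0.1600
  C_33 = (0.60)(0.80) − (-0.15)(-0.25) = 0.4425
det(I−A) = Σ_j (I−A)_1j·C_1j = (0.60)(0.4550) + (-0.15)(0.1700) + (-0.40)(0.2225) = 0.1585
adj(I−A) = Cᵀ =
  [ 0.4550   0.1900   0.3350]
  [ 0.1700   0.2800   0.1600]
  [ 0.2225   0.1800   0.4425]
(I − A)⁻¹ = adj(I−A) / det(I−A) ≈
  [   2.8707     1.1987     2.1136]
  [   1.0726     1.7666     1.0095]
  [   1.4038     1.1356     2.7918]
First solve x = (I − A)⁻¹ d = adj(I−A)·d / det(I−A); in particular x_2 = (0.1700·540 + 0.2800·620 + 0.1600·1040) / 0.1585 = 431.80 / 0.1585 ≈ 2724.2902.
Intermediate flow from 1 to 2: z_12 = a_12 · x_2 = 0.15 × 431.80 / 0.1585 = 64.77 / 0.1585 ≈ 408.64.

z_12 = 408.64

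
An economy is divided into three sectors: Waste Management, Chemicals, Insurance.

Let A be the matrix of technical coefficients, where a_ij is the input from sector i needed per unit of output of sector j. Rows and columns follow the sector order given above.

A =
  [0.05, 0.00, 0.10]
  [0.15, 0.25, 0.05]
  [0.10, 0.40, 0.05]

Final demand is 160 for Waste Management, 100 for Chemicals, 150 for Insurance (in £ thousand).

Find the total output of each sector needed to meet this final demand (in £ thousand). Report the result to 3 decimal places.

I − A =
  [   0.95     0.00    -0.10]
  [  -0.15     0.75    -0.05]
  [  -0.10    -0.40     0.95]
Cofactors of I−A, C_ij = (−1)^(i+j)·(minor ij) (rows/columns in the sector order above):
  C_11 = (0.75)(0.95) − (-0.05)(-0.40) = 0.6925
  C_12 = −[(-0.15)(0.95) − (-0.05)(-0.10)] = 0.1475
  C_13 = (-0.15)(-0.40) − (0.75)(-0.10) = 0.1350
  C_21 = −[(0.00)(0.95) − (-0.10)(-0.40)] = 0.0400
  C_22 = (0.95)(0.95) − (-0.10)(-0.10) = 0.8925
  C_23 = −[(0.95)(-0.40) − (0.00)(-0.10)] = 0.3800
  C_31 = (0.00)(-0.05) − (-0.10)(0.75) = 0.0750
  C_32 = −[(0.95)(-0.05) − (-0.10)(-0.15)] = 0.0625
  C_33 = (0.95)(0.75) − (0.00)(-0.15) = 0.7125
det(I−A) = Σ_j (I−A)_1j·C_1j = (0.95)(0.6925) + (0.00)(0.1475) + (-0.10)(0.1350) = 0.644375
adj(I−A) = Cᵀ =
  [ 0.6925   0.0400   0.0750]
  [ 0.1475   0.8925   0.0625]
  [ 0.1350   0.3800   0.7125]
(I − A)⁻¹ = adj(I−A) / det(I−A) ≈
  [   1.0747     0.0621     0.1164]
  [   0.2289     1.3851     0.0970]
  [   0.2095     0.5897     1.1057]
x = (I − A)⁻¹ d = adj(I−A)·d / det(I−A), with det(I−A) = 0.644375:
  x_W = (0.6925·160 + 0.0400·100 + 0.0750·150) / 0.644375 = 126.05 / 0.644375 ≈ 195.616
  x_C = (0.1475·160 + 0.8925·100 + 0.0625·150) / 0.644375 = 122.225 / 0.644375 ≈ 189.680
  x_I = (0.1350·160 + 0.3800·100 + 0.7125·150) / 0.644375 = 166.475 / 0.644375 ≈ 258.351

x_W = 195.616, x_C = 189.680, x_I = 258.351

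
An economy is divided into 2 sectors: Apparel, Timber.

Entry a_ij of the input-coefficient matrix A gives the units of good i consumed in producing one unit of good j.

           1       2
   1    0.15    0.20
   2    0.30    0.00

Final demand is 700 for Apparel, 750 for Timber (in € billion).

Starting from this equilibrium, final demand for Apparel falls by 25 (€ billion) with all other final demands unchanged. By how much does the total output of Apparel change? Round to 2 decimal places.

Δx_1 = -31.65

I − A =
  [   0.85    -0.20]
  [  -0.30     1.00]
det(I−A) = (0.85)(1.00) − (-0.20)(-0.30) = 0.7900
adj(I−A) = [[1.00, 0.20], [0.30, 0.85]]
(I − A)⁻¹ = adj(I−A) / det(I−A) ≈
  [   1.2658     0.2532]
  [   0.3797     1.0759]
Δx = (I − A)⁻¹ Δd with Δd having -25 in the Apparel component and 0 elsewhere.
So Δx_1 = L_11 · (-25), where L_11 = adj(I−A)_11 / det(I−A) = 1.00 / 0.7900.
Δx_1 = 1.00 × (-25) / 0.7900 = -25.00 / 0.7900 ≈ -31.65.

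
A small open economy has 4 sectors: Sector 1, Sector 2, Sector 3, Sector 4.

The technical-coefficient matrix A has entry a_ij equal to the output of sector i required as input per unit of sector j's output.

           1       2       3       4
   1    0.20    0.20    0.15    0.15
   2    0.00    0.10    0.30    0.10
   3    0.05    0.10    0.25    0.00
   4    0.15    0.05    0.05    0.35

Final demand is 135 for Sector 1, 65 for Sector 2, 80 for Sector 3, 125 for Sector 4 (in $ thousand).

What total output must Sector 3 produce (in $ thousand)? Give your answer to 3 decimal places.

x_3 = 146.090

I − A =
  [   0.80    -0.20    -0.15    -0.15]
  [   0.00     0.90    -0.30    -0.10]
  [  -0.05    -0.10     0.75     0.00]
  [  -0.15    -0.05    -0.05     0.65]
Compute the cofactors C_ij = (−1)^(i+j)·(3×3 minor ij) of I−A; the adjugate is their transpose:
adj(I−A) = Cᵀ =
  [ 0.415000   0.113625   0.136000   0.113250]
  [ 0.021250   0.367875   0.155500   0.061500]
  [ 0.030500   0.056625   0.440750   0.015750]
  [ 0.099750   0.058875   0.077250   0.506250]
det(I−A) = Σ_j (I−A)_1j·C_1j = (0.80)(0.415000) + (-0.20)(0.021250) + (-0.15)(0.030500) + (-0.15)(0.099750) = 0.3082125
(I − A)⁻¹ = adj(I−A) / det(I−A) ≈
  [   1.3465     0.3687     0.4413     0.3674]
  [   0.0689     1.1936     0.5045     0.1995]
  [   0.0990     0.1837     1.4300     0.0511]
  [   0.3236     0.1910     0.2506     1.6425]
x = (I − A)⁻¹ d = adj(I−A)·d / det(I−A), with det(I−A) = 0.3082125:
  x_1 = (0.415000·135 + 0.113625·65 + 0.136000·80 + 0.113250·125) / 0.3082125 = 88.446875 / 0.3082125 ≈ 286.967
  x_2 = (0.021250·135 + 0.367875·65 + 0.155500·80 + 0.061500·125) / 0.3082125 = 46.908125 / 0.3082125 ≈ 152.194
  x_3 = (0.030500·135 + 0.056625·65 + 0.440750·80 + 0.015750·125) / 0.3082125 = 45.026875 / 0.3082125 ≈ 146.090
  x_4 = (0.099750·135 + 0.058875·65 + 0.077250·80 + 0.506250·125) / 0.3082125 = 86.754375 / 0.3082125 ≈ 281.476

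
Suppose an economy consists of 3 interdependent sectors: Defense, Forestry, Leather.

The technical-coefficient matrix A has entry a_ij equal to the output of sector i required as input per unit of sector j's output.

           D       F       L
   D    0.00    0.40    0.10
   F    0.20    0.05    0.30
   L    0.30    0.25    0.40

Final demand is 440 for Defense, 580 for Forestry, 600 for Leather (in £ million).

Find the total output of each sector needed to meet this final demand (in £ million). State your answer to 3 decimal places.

I − A =
  [   1.00    -0.40    -0.10]
  [  -0.20     0.95    -0.30]
  [  -0.30    -0.25     0.60]
Cofactors of I−A, C_ij = (−1)^(i+j)·(minor ij) (rows/columns in the sector order above):
  C_11 = (0.95)(0.60) − (-0.30)(-0.25) = 0.4950
  C_12 = −[(-0.20)(0.60) − (-0.30)(-0.30)] = 0.2100
  C_13 = (-0.20)(-0.25) − (0.95)(-0.30) = 0.3350
  C_21 = −[(-0.40)(0.60) − (-0.10)(-0.25)] = 0.2650
  C_22 = (1.00)(0.60) − (-0.10)(-0.30) = 0.5700
  C_23 = −[(1.00)(-0.25) − (-0.40)(-0.30)] = 0.3700
  C_31 = (-0.40)(-0.30) − (-0.10)(0.95) = 0.2150
  C_32 = −[(1.00)(-0.30) − (-0.10)(-0.20)] = 0.3200
  C_33 = (1.00)(0.95) − (-0.40)(-0.20) = 0.8700
det(I−A) = Σ_j (I−A)_1j·C_1j = (1.00)(0.4950) + (-0.40)(0.2100) + (-0.10)(0.3350) = 0.3775
adj(I−A) = Cᵀ =
  [ 0.4950   0.2650   0.2150]
  [ 0.2100   0.5700   0.3200]
  [ 0.3350   0.3700   0.8700]
(I − A)⁻¹ = adj(I−A) / det(I−A) ≈
  [   1.3113     0.7020     0.5695]
  [   0.5563     1.5099     0.8477]
  [   0.8874     0.9801     2.3046]
x = (I − A)⁻¹ d = adj(I−A)·d / det(I−A), with det(I−A) = 0.3775:
  x_D = (0.4950·440 + 0.2650·580 + 0.2150·600) / 0.3775 = 500.50 / 0.3775 ≈ 1325.828
  x_F = (0.2100·440 + 0.5700·580 + 0.3200·600) / 0.3775 = 615.00 / 0.3775 ≈ 1629.139
  x_L = (0.3350·440 + 0.3700·580 + 0.8700·600) / 0.3775 = 884.00 / 0.3775 ≈ 2341.722

x_D = 1325.828, x_F = 1629.139, x_L = 2341.722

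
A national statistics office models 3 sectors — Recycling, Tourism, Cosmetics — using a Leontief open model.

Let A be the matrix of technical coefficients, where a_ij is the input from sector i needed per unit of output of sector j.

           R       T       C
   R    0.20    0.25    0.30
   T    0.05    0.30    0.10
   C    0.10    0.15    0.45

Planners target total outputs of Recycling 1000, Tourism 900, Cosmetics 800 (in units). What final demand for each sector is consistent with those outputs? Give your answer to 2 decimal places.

I − A =
  [   0.80    -0.25    -0.30]
  [  -0.05     0.70    -0.10]
  [  -0.10    -0.15     0.55]
d = (I − A) x:
  d_R = (+0.80)·1000 + (-0.25)·900 + (-0.30)·800 = 335.00
  d_T = (-0.05)·1000 + (+0.70)·900 + (-0.10)·800 = 500.00
  d_C = (-0.10)·1000 + (-0.15)·900 + (+0.55)·800 = 205.00

d_R = 335.00, d_T = 500.00, d_C = 205.00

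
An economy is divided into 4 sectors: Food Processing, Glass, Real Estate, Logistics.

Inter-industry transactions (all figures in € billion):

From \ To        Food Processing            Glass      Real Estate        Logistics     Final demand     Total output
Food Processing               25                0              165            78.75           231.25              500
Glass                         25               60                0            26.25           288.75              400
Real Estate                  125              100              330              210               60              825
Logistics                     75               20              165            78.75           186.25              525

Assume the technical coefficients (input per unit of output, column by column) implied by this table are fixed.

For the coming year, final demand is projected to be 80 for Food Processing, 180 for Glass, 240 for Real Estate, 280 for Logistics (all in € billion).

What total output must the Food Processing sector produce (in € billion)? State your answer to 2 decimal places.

x_1 = 439.34

Technical coefficients a_ij = z_ij / X_j:
  a_11 = 25/500 = 0.05, a_21 = 25/500 = 0.05, a_31 = 125/500 = 0.25, a_41 = 75/500 = 0.15
  a_12 = 0/400 = 0.00, a_22 = 60/400 = 0.15, a_32 = 100/400 = 0.25, a_42 = 20/400 = 0.05
  a_13 = 165/825 = 0.20, a_23 = 0/825 = 0.00, a_33 = 330/825 = 0.40, a_43 = 165/825 = 0.20
  a_14 = 78.75/525 = 0.15, a_24 = 26.25/525 = 0.05, a_34 = 210/525 = 0.40, a_44 = 78.75/525 = 0.15
I − A =
  [   0.95     0.00    -0.20    -0.15]
  [  -0.05     0.85     0.00    -0.05]
  [  -0.25    -0.25     0.60    -0.40]
  [  -0.15    -0.05    -0.20     0.85]
Compute the cofactors C_ij = (−1)^(i+j)·(3×3 minor ij) of I−A; the adjugate is their transpose:
adj(I−A) = Cᵀ =
  [ 0.361500   0.058500   0.169500   0.147000]
  [ 0.028500   0.333000   0.021000   0.034500]
  [ 0.244500   0.217125   0.664500   0.368625]
  [ 0.123000   0.081000   0.187500   0.439500]
det(I−A) = Σ_j (I−A)_1j·C_1j = (0.95)(0.361500) + (0.00)(0.028500) + (-0.20)(0.244500) + (-0.15)(0.123000) = 0.276075
(I − A)⁻¹ = adj(I−A) / det(I−A) ≈
  [   1.3094     0.2119     0.6140     0.5325]
  [   0.1032     1.2062     0.0761     0.1250]
  [   0.8856     0.7865     2.4070     1.3352]
  [   0.4455     0.2934     0.6792     1.5920]
x = (I − A)⁻¹ d = adj(I−A)·d / det(I−A), with det(I−A) = 0.276075:
  x_1 = (0.361500·80 + 0.058500·180 + 0.169500·240 + 0.147000·280) / 0.276075 = 121.29 / 0.276075 ≈ 439.34
  x_2 = (0.028500·80 + 0.333000·180 + 0.021000·240 + 0.034500·280) / 0.276075 = 76.92 / 0.276075 ≈ 278.62
  x_3 = (0.244500·80 + 0.217125·180 + 0.664500·240 + 0.368625·280) / 0.276075 = 321.3375 / 0.276075 ≈ 1163.95
  x_4 = (0.123000·80 + 0.081000·180 + 0.187500·240 + 0.439500·280) / 0.276075 = 192.48 / 0.276075 ≈ 697.20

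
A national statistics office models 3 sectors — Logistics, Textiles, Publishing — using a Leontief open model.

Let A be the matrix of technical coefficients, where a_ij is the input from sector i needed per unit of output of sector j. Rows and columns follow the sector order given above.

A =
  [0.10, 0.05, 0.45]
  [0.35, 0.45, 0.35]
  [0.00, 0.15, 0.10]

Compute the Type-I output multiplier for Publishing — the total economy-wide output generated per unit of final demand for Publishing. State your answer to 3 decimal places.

m_3 = 3.386

I − A =
  [   0.90    -0.05    -0.45]
  [  -0.35     0.55    -0.35]
  [   0.00    -0.15     0.90]
Cofactors of I−A, C_ij = (−1)^(i+j)·(minor ij) (rows/columns in the sector order above):
  C_11 = (0.55)(0.90) − (-0.35)(-0.15) = 0.4425
  C_12 = −[(-0.35)(0.90) − (-0.35)(0.00)] = 0.3150
  C_13 = (-0.35)(-0.15) − (0.55)(0.00) = 0.0525
  C_21 = −[(-0.05)(0.90) − (-0.45)(-0.15)] = 0.1125
  C_22 = (0.90)(0.90) − (-0.45)(0.00) = 0.8100
  C_23 = −[(0.90)(-0.15) − (-0.05)(0.00)] = 0.1350
  C_31 = (-0.05)(-0.35) − (-0.45)(0.55) = 0.2650
  C_32 = −[(0.90)(-0.35) − (-0.45)(-0.35)] = 0.4725
  C_33 = (0.90)(0.55) − (-0.05)(-0.35) = 0.4775
det(I−A) = Σ_j (I−A)_1j·C_1j = (0.90)(0.4425) + (-0.05)(0.3150) + (-0.45)(0.0525) = 0.358875
adj(I−A) = Cᵀ =
  [ 0.4425   0.1125   0.2650]
  [ 0.3150   0.8100   0.4725]
  [ 0.0525   0.1350   0.4775]
(I − A)⁻¹ = adj(I−A) / det(I−A) ≈
  [   1.2330     0.3135     0.7384]
  [   0.8777     2.2571     1.3166]
  [   0.1463     0.3762     1.3305]
The output multiplier for sector j is the column-j sum of the Leontief inverse (I − A)⁻¹ = adj(I−A) / det(I−A).
Column 3 of adj(I−A): (0.2650, 0.4725, 0.4775); det(I−A) = 0.358875.
m_3 = (0.2650 + 0.4725 + 0.4775) / 0.358875 = 1.215 / 0.358875 ≈ 3.386.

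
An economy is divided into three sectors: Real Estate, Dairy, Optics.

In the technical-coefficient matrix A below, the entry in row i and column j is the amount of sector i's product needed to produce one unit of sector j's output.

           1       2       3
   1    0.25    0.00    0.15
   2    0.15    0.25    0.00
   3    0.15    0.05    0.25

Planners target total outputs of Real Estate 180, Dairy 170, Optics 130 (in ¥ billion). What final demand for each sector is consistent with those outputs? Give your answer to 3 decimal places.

I − A =
  [   0.75     0.00    -0.15]
  [  -0.15     0.75     0.00]
  [  -0.15    -0.05     0.75]
d = (I − A) x:
  d_1 = (+0.75)·180 + (+0.00)·170 + (-0.15)·130 = 115.500
  d_2 = (-0.15)·180 + (+0.75)·170 + (+0.00)·130 = 100.500
  d_3 = (-0.15)·180 + (-0.05)·170 + (+0.75)·130 = 62.000

d_1 = 115.500, d_2 = 100.500, d_3 = 62.000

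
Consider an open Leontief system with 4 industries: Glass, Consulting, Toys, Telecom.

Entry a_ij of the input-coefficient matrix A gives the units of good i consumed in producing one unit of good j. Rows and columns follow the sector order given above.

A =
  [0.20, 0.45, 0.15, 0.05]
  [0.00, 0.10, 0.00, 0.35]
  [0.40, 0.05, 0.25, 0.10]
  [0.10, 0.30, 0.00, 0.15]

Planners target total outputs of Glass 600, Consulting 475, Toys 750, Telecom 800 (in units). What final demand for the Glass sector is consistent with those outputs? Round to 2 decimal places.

d_1 = 113.75

I − A =
  [   0.80    -0.45    -0.15    -0.05]
  [   0.00     0.90     0.00    -0.35]
  [  -0.40    -0.05     0.75    -0.10]
  [  -0.10    -0.30     0.00     0.85]
d = (I − A) x:
  d_1 = (+0.80)·600 + (-0.45)·475 + (-0.15)·750 + (-0.05)·800 = 113.75
  d_2 = (+0.00)·600 + (+0.90)·475 + (+0.00)·750 + (-0.35)·800 = 147.50
  d_3 = (-0.40)·600 + (-0.05)·475 + (+0.75)·750 + (-0.10)·800 = 218.75
  d_4 = (-0.10)·600 + (-0.30)·475 + (+0.00)·750 + (+0.85)·800 = 477.50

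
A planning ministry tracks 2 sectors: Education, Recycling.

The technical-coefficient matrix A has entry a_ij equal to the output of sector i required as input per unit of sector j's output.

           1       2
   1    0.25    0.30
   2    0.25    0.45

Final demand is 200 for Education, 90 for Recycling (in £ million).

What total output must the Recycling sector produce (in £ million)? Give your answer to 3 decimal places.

I − A =
  [   0.75    -0.30]
  [  -0.25     0.55]
det(I−A) = (0.75)(0.55) − (-0.30)(-0.25) = 0.3375
adj(I−A) = [[0.55, 0.30], [0.25, 0.75]]
(I − A)⁻¹ = adj(I−A) / det(I−A) ≈
  [   1.6296     0.8889]
  [   0.7407     2.2222]
x = (I − A)⁻¹ d = adj(I−A)·d / det(I−A), with det(I−A) = 0.3375:
  x_1 = (0.55·200 + 0.30·90) / 0.3375 = 137.00 / 0.3375 ≈ 405.926
  x_2 = (0.25·200 + 0.75·90) / 0.3375 = 117.50 / 0.3375 ≈ 348.148

x_2 = 348.148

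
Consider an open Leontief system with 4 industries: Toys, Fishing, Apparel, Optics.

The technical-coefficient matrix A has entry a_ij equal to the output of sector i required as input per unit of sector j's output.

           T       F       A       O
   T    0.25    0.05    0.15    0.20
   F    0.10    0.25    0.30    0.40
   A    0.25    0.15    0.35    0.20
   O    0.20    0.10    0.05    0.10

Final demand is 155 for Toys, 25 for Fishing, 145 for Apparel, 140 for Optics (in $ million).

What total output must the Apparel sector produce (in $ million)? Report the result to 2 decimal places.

x_A = 634.16

I − A =
  [   0.75    -0.05    -0.15    -0.20]
  [  -0.10     0.75    -0.30    -0.40]
  [  -0.25    -0.15     0.65    -0.20]
  [  -0.20    -0.10    -0.05     0.90]
Compute the cofactors C_ij = (−1)^(i+j)·(3×3 minor ij) of I−A; the adjugate is their transpose:
adj(I−A) = Cᵀ =
  [ 0.355750   0.066500   0.123250   0.136000]
  [ 0.194000   0.363000   0.232000   0.256000]
  [ 0.216250   0.128500   0.435750   0.202000]
  [ 0.112625   0.062250   0.077375   0.294500]
det(I−A) = Σ_j (I−A)_1j·C_1j = (0.75)(0.355750) + (-0.05)(0.194000) + (-0.15)(0.216250) + (-0.20)(0.112625) = 0.20215
(I − A)⁻¹ = adj(I−A) / det(I−A) ≈
  [   1.7598     0.3290     0.6097     0.6728]
  [   0.9597     1.7957     1.1477     1.2664]
  [   1.0698     0.6357     2.1556     0.9993]
  [   0.5571     0.3079     0.3828     1.4568]
x = (I − A)⁻¹ d = adj(I−A)·d / det(I−A), with det(I−A) = 0.20215:
  x_T = (0.355750·155 + 0.066500·25 + 0.123250·145 + 0.136000·140) / 0.20215 = 93.715 / 0.20215 ≈ 463.59
  x_F = (0.194000·155 + 0.363000·25 + 0.232000·145 + 0.256000·140) / 0.20215 = 108.625 / 0.20215 ≈ 537.35
  x_A = (0.216250·155 + 0.128500·25 + 0.435750·145 + 0.202000·140) / 0.20215 = 128.195 / 0.20215 ≈ 634.16
  x_O = (0.112625·155 + 0.062250·25 + 0.077375·145 + 0.294500·140) / 0.20215 = 71.4625 / 0.20215 ≈ 353.51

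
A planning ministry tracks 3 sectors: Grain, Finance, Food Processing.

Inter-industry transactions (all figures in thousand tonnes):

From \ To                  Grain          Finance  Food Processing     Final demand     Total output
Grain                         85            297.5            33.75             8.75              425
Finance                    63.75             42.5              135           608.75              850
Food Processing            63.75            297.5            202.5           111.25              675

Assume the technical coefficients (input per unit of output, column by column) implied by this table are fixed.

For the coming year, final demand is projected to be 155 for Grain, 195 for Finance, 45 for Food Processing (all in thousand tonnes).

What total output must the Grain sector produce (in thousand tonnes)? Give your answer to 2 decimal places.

x_1 = 354.89

Technical coefficients a_ij = z_ij / X_j:
  a_11 = 85/425 = 0.20, a_21 = 63.75/425 = 0.15, a_31 = 63.75/425 = 0.15
  a_12 = 297.5/850 = 0.35, a_22 = 42.5/850 = 0.05, a_32 = 297.5/850 = 0.35
  a_13 = 33.75/675 = 0.05, a_23 = 135/675 = 0.20, a_33 = 202.5/675 = 0.30
I − A =
  [   0.80    -0.35    -0.05]
  [  -0.15     0.95    -0.20]
  [  -0.15    -0.35     0.70]
Cofactors of I−A, C_ij = (−1)^(i+j)·(minor ij) (rows/columns in the sector order above):
  C_11 = (0.95)(0.70) − (-0.20)(-0.35) = 0.5950
  C_12 = −[(-0.15)(0.70) − (-0.20)(-0.15)] = 0.1350
  C_13 = (-0.15)(-0.35) − (0.95)(-0.15) = 0.1950
  C_21 = −[(-0.35)(0.70) − (-0.05)(-0.35)] = 0.2625
  C_22 = (0.80)(0.70) − (-0.05)(-0.15) = 0.5525
  C_23 = −[(0.80)(-0.35) − (-0.35)(-0.15)] = 0.3325
  C_31 = (-0.35)(-0.20) − (-0.05)(0.95) = 0.1175
  C_32 = −[(0.80)(-0.20) − (-0.05)(-0.15)] = 0.1675
  C_33 = (0.80)(0.95) − (-0.35)(-0.15) = 0.7075
det(I−A) = Σ_j (I−A)_1j·C_1j = (0.80)(0.5950) + (-0.35)(0.1350) + (-0.05)(0.1950) = 0.4190
adj(I−A) = Cᵀ =
  [ 0.5950   0.2625   0.1175]
  [ 0.1350   0.5525   0.1675]
  [ 0.1950   0.3325   0.7075]
(I − A)⁻¹ = adj(I−A) / det(I−A) ≈
  [   1.4200     0.6265     0.2804]
  [   0.3222     1.3186     0.3998]
  [   0.4654     0.7936     1.6885]
x = (I − A)⁻¹ d = adj(I−A)·d / det(I−A), with det(I−A) = 0.4190:
  x_1 = (0.5950·155 + 0.2625·195 + 0.1175·45) / 0.4190 = 148.70 / 0.4190 ≈ 354.89
  x_2 = (0.1350·155 + 0.5525·195 + 0.1675·45) / 0.4190 = 136.20 / 0.4190 ≈ 325.06
  x_3 = (0.1950·155 + 0.3325·195 + 0.7075·45) / 0.4190 = 126.90 / 0.4190 ≈ 302.86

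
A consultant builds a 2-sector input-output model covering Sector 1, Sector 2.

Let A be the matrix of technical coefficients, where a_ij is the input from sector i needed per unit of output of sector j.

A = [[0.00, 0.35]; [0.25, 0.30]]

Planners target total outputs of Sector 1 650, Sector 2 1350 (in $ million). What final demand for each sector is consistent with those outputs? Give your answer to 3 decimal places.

I − A =
  [   1.00    -0.35]
  [  -0.25     0.70]
d = (I − A) x:
  d_1 = (+1.00)·650 + (-0.35)·1350 = 177.500
  d_2 = (-0.25)·650 + (+0.70)·1350 = 782.500

d_1 = 177.500, d_2 = 782.500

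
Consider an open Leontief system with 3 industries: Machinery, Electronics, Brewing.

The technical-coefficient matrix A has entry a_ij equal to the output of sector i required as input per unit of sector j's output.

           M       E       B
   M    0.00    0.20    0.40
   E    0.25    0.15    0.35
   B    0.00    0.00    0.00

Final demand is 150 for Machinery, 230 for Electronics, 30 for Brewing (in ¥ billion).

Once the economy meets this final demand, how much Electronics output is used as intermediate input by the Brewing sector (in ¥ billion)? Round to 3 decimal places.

z_EB = 10.500

I − A =
  [   1.00    -0.20    -0.40]
  [  -0.25     0.85    -0.35]
  [   0.00     0.00     1.00]
Cofactors of I−A, C_ij = (−1)^(i+j)·(minor ij) (rows/columns in the sector order above):
  C_11 = (0.85)(1.00) − (-0.35)(0.00) = 0.8500
  C_12 = −[(-0.25)(1.00) − (-0.35)(0.00)] = 0.2500
  C_13 = (-0.25)(0.00) − (0.85)(0.00) = 0.0000
  C_21 = −[(-0.20)(1.00) − (-0.40)(0.00)] = 0.2000
  C_22 = (1.00)(1.00) − (-0.40)(0.00) = 1.0000
  C_23 = −[(1.00)(0.00) − (-0.20)(0.00)] = 0.0000
  C_31 = (-0.20)(-0.35) − (-0.40)(0.85) = 0.4100
  C_32 = −[(1.00)(-0.35) − (-0.40)(-0.25)] = 0.4500
  C_33 = (1.00)(0.85) − (-0.20)(-0.25) = 0.8000
det(I−A) = Σ_j (I−A)_1j·C_1j = (1.00)(0.8500) + (-0.20)(0.2500) + (-0.40)(0.0000) = 0.8000
adj(I−A) = Cᵀ =
  [ 0.8500   0.2000   0.4100]
  [ 0.2500   1.0000   0.4500]
  [ 0.0000   0.0000   0.8000]
(I − A)⁻¹ = adj(I−A) / det(I−A) ≈
  [   1.0625     0.2500     0.5125]
  [   0.3125     1.2500     0.5625]
  [   0.0000     0.0000     1.0000]
First solve x = (I − A)⁻¹ d = adj(I−A)·d / det(I−A); in particular x_B = (0.0000·150 + 0.0000·230 + 0.8000·30) / 0.8000 = 24.00 / 0.8000 = 30.00000.
Intermediate flow from E to B: z_EB = a_EB · x_B = 0.35 × 24.00 / 0.8000 = 8.40 / 0.8000 = 10.500.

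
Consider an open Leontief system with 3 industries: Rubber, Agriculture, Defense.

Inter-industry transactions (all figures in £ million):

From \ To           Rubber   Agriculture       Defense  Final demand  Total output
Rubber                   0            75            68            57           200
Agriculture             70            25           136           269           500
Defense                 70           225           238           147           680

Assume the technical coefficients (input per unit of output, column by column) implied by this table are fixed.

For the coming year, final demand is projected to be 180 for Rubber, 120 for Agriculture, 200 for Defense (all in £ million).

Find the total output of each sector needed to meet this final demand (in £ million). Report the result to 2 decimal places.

Technical coefficients a_ij = z_ij / X_j:
  a_11 = 0/200 = 0.00, a_21 = 70/200 = 0.35, a_31 = 70/200 = 0.35
  a_12 = 75/500 = 0.15, a_22 = 25/500 = 0.05, a_32 = 225/500 = 0.45
  a_13 = 68/680 = 0.10, a_23 = 136/680 = 0.20, a_33 = 238/680 = 0.35
I − A =
  [   1.00    -0.15    -0.10]
  [  -0.35     0.95    -0.20]
  [  -0.35    -0.45     0.65]
Cofactors of I−A, C_ij = (−1)^(i+j)·(minor ij) (rows/columns in the sector order above):
  C_11 = (0.95)(0.65) − (-0.20)(-0.45) = 0.5275
  C_12 = −[(-0.35)(0.65) − (-0.20)(-0.35)] = 0.2975
  C_13 = (-0.35)(-0.45) − (0.95)(-0.35) = 0.4900
  C_21 = −[(-0.15)(0.65) − (-0.10)(-0.45)] = 0.1425
  C_22 = (1.00)(0.65) − (-0.10)(-0.35) = 0.6150
  C_23 = −[(1.00)(-0.45) − (-0.15)(-0.35)] = 0.5025
  C_31 = (-0.15)(-0.20) − (-0.10)(0.95) = 0.1250
  C_32 = −[(1.00)(-0.20) − (-0.10)(-0.35)] = 0.2350
  C_33 = (1.00)(0.95) − (-0.15)(-0.35) = 0.8975
det(I−A) = Σ_j (I−A)_1j·C_1j = (1.00)(0.5275) + (-0.15)(0.2975) + (-0.10)(0.4900) = 0.433875
adj(I−A) = Cᵀ =
  [ 0.5275   0.1425   0.1250]
  [ 0.2975   0.6150   0.2350]
  [ 0.4900   0.5025   0.8975]
(I − A)⁻¹ = adj(I−A) / det(I−A) ≈
  [   1.2158     0.3284     0.2881]
  [   0.6857     1.4175     0.5416]
  [   1.1294     1.1582     2.0686]
x = (I − A)⁻¹ d = adj(I−A)·d / det(I−A), with det(I−A) = 0.433875:
  x_1 = (0.5275·180 + 0.1425·120 + 0.1250·200) / 0.433875 = 137.05 / 0.433875 ≈ 315.87
  x_2 = (0.2975·180 + 0.6150·120 + 0.2350·200) / 0.433875 = 174.35 / 0.433875 ≈ 401.84
  x_3 = (0.4900·180 + 0.5025·120 + 0.8975·200) / 0.433875 = 328.00 / 0.433875 ≈ 755.98

x_1 = 315.87, x_2 = 401.84, x_3 = 755.98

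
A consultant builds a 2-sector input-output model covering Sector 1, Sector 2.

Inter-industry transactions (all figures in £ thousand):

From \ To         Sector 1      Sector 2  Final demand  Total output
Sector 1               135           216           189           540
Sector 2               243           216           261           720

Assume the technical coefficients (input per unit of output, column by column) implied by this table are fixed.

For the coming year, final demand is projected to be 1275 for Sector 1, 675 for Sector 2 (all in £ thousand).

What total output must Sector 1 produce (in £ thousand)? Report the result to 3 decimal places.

x_1 = 2807.692

Technical coefficients a_ij = z_ij / X_j:
  a_11 = 135/540 = 0.25, a_21 = 243/540 = 0.45
  a_12 = 216/720 = 0.30, a_22 = 216/720 = 0.30
I − A =
  [   0.75    -0.30]
  [  -0.45     0.70]
det(I−A) = (0.75)(0.70) − (-0.30)(-0.45) = 0.3900
adj(I−A) = [[0.70, 0.30], [0.45, 0.75]]
(I − A)⁻¹ = adj(I−A) / det(I−A) ≈
  [   1.7949     0.7692]
  [   1.1538     1.9231]
x = (I − A)⁻¹ d = adj(I−A)·d / det(I−A), with det(I−A) = 0.3900:
  x_1 = (0.70·1275 + 0.30·675) / 0.3900 = 1095.00 / 0.3900 ≈ 2807.692
  x_2 = (0.45·1275 + 0.75·675) / 0.3900 = 1080.00 / 0.3900 ≈ 2769.231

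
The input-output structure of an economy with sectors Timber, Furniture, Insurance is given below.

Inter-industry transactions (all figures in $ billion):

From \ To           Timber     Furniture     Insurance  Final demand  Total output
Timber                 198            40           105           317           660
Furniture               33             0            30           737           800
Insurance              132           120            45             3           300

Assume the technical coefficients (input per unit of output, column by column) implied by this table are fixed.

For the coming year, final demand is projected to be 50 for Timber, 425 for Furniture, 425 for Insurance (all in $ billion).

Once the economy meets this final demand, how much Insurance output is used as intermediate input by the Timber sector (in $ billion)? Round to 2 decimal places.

z_31 = 91.60

Technical coefficients a_ij = z_ij / X_j:
  a_11 = 198/660 = 0.30, a_21 = 33/660 = 0.05, a_31 = 132/660 = 0.20
  a_12 = 40/800 = 0.05, a_22 = 0/800 = 0.00, a_32 = 120/800 = 0.15
  a_13 = 105/300 = 0.35, a_23 = 30/300 = 0.10, a_33 = 45/300 = 0.15
I − A =
  [   0.70    -0.05    -0.35]
  [  -0.05     1.00    -0.10]
  [  -0.20    -0.15     0.85]
Cofactors of I−A, C_ij = (−1)^(i+j)·(minor ij) (rows/columns in the sector order above):
  C_11 = (1.00)(0.85) − (-0.10)(-0.15) = 0.8350
  C_12 = −[(-0.05)(0.85) − (-0.10)(-0.20)] = 0.0625
  C_13 = (-0.05)(-0.15) − (1.00)(-0.20) = 0.2075
  C_21 = −[(-0.05)(0.85) − (-0.35)(-0.15)] = 0.0950
  C_22 = (0.70)(0.85) − (-0.35)(-0.20) = 0.5250
  C_23 = −[(0.70)(-0.15) − (-0.05)(-0.20)] = 0.1150
  C_31 = (-0.05)(-0.10) − (-0.35)(1.00) = 0.3550
  C_32 = −[(0.70)(-0.10) − (-0.35)(-0.05)] = 0.0875
  C_33 = (0.70)(1.00) − (-0.05)(-0.05) = 0.6975
det(I−A) = Σ_j (I−A)_1j·C_1j = (0.70)(0.8350) + (-0.05)(0.0625) + (-0.35)(0.2075) = 0.50875
adj(I−A) = Cᵀ =
  [ 0.8350   0.0950   0.3550]
  [ 0.0625   0.5250   0.0875]
  [ 0.2075   0.1150   0.6975]
(I − A)⁻¹ = adj(I−A) / det(I−A) ≈
  [   1.6413     0.1867     0.6978]
  [   0.1229     1.0319     0.1720]
  [   0.4079     0.2260     1.3710]
First solve x = (I − A)⁻¹ d = adj(I−A)·d / det(I−A); in particular x_1 = (0.8350·50 + 0.0950·425 + 0.3550·425) / 0.50875 = 233.00 / 0.50875 ≈ 457.9853.
Intermediate flow from 3 to 1: z_31 = a_31 · x_1 = 0.20 × 233.00 / 0.50875 = 46.60 / 0.50875 ≈ 91.60.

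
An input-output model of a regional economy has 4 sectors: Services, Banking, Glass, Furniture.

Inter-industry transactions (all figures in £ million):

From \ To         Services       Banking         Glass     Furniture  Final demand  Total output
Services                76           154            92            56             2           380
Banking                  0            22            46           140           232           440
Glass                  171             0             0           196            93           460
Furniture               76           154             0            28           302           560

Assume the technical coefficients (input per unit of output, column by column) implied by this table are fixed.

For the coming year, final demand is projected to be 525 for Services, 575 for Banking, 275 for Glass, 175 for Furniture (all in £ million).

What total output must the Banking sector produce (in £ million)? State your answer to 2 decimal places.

x_2 = 960.89

Technical coefficients a_ij = z_ij / X_j:
  a_11 = 76/380 = 0.20, a_21 = 0/380 = 0.00, a_31 = 171/380 = 0.45, a_41 = 76/380 = 0.20
  a_12 = 154/440 = 0.35, a_22 = 22/440 = 0.05, a_32 = 0/440 = 0.00, a_42 = 154/440 = 0.35
  a_13 = 92/460 = 0.20, a_23 = 46/460 = 0.10, a_33 = 0/460 = 0.00, a_43 = 0/460 = 0.00
  a_14 = 56/560 = 0.10, a_24 = 140/560 = 0.25, a_34 = 196/560 = 0.35, a_44 = 28/560 = 0.05
I − A =
  [   0.80    -0.35    -0.20    -0.10]
  [   0.00     0.95    -0.10    -0.25]
  [  -0.45     0.00     1.00    -0.35]
  [  -0.20    -0.35     0.00     0.95]
Compute the cofactors C_ij = (−1)^(i+j)·(3×3 minor ij) of I−A; the adjugate is their transpose:
adj(I−A) = Cᵀ =
  [ 0.802750   0.392000   0.199750   0.261250]
  [ 0.099750   0.640500   0.084000   0.210000]
  [ 0.433250   0.287875   0.615500   0.348125]
  [ 0.205750   0.318500   0.073000   0.658750]
det(I−A) = Σ_j (I−A)_1j·C_1j = (0.80)(0.802750) + (-0.35)(0.099750) + (-0.20)(0.433250) + (-0.10)(0.205750) = 0.5000625
(I − A)⁻¹ = adj(I−A) / det(I−A) ≈
  [   1.6053     0.7839     0.3995     0.5224]
  [   0.1995     1.2808     0.1680     0.4199]
  [   0.8664     0.5757     1.2308     0.6962]
  [   0.4114     0.6369     0.1460     1.3173]
x = (I − A)⁻¹ d = adj(I−A)·d / det(I−A), with det(I−A) = 0.5000625:
  x_1 = (0.802750·525 + 0.392000·575 + 0.199750·275 + 0.261250·175) / 0.5000625 = 747.49375 / 0.5000625 ≈ 1494.80
  x_2 = (0.099750·525 + 0.640500·575 + 0.084000·275 + 0.210000·175) / 0.5000625 = 480.50625 / 0.5000625 ≈ 960.89
  x_3 = (0.433250·525 + 0.287875·575 + 0.615500·275 + 0.348125·175) / 0.5000625 = 623.16875 / 0.5000625 ≈ 1246.18
  x_4 = (0.205750·525 + 0.318500·575 + 0.073000·275 + 0.658750·175) / 0.5000625 = 426.5125 / 0.5000625 ≈ 852.92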